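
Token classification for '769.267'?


Pattern: digits with a decimal point
Type: FLOAT_LITERAL


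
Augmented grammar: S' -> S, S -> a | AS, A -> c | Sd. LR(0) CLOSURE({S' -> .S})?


Start: S' -> .S
For each item with dot before a nonterminal B, add B -> .γ for every B-production
Closure: [S' -> .S, S -> .a, S -> .AS, A -> .c, A -> .Sd]


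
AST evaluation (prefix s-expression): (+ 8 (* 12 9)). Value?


Evaluate inner: (* 12 9) = 108
Evaluate root: (+ 8 108) = 116
Result: 116


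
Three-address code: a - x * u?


Break into single-operator statements:
t1 = x * u
t2 = a - t1


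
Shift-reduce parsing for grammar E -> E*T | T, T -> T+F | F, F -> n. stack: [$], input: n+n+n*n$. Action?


no handle on stack; shift 'n'
Action: shift


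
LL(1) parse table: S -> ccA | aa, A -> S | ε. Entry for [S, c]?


For [S, c]: 'c' ∈ FIRST(ccA)
Entry: S -> ccA


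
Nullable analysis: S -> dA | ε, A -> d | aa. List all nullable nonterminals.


A nonterminal is nullable iff some alternative derives ε (directly, or every symbol in it is nullable)
Nullable: {S}


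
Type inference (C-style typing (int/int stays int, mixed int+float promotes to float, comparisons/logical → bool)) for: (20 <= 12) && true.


Operand types: bool && bool
Rule: logical operators take bool operands and yield bool
Result type: bool


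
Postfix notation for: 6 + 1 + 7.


Left to right (same or higher precedence on left)
Postfix: 6 1 + 7 +


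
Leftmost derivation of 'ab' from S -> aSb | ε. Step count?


Derivation: S => aSb => ab
Steps: 2


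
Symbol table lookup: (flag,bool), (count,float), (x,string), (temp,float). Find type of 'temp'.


Lookup 'temp' → type float


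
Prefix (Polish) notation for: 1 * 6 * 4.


left-to-right (same/higher precedence on left): tree is (* (* 1 6) 4)
Prefix: * * 1 6 4


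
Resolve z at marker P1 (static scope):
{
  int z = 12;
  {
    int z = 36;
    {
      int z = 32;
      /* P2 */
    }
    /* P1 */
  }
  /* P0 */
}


z declared in the same block as P1
z = 36


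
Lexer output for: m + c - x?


Scan left to right, longest-match per lexeme
Tokens: ID(m), OP(+), ID(c), OP(-), ID(x)


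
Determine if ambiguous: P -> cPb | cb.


balanced c^n…b^n: each string has a unique parse
Unambiguous


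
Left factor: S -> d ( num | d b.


Common prefix: 'd'
Factored: S -> d S', S' -> ( num | b


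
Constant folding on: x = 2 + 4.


2 + 4 = 6 at compile time
Optimized: x = 6


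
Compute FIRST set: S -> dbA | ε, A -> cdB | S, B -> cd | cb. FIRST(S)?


Per alternative of S: FIRST(dbA) = {d}; FIRST(ε) = {ε}
FIRST(S) = {d, ε}


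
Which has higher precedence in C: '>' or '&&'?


'>' is relational (level 7); '&&' is logical AND (level 2)
Higher level binds tighter
'>' has higher precedence than '&&'


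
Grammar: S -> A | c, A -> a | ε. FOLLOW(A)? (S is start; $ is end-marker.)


$ ∈ FOLLOW(S). For each A -> αBβ: add FIRST(β)\{ε} to FOLLOW(B); if β nullable, add FOLLOW(A).
FOLLOW(A) = {$}


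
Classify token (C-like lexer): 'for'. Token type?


Pattern: reserved word
Type: KEYWORD


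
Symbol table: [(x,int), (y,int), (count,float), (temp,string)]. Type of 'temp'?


Lookup 'temp' → type string


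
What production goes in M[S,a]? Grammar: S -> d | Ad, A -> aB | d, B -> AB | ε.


For [S, a]: 'a' ∈ FIRST(Ad)
Entry: S -> Ad


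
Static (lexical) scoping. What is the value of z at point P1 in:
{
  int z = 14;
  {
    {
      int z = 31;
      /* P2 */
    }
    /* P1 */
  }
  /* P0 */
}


P1's block does not declare z; resolves to the enclosing declaration at depth 0
z = 14


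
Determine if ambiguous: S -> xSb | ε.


balanced x^n…b^n: each string has a unique parse
Unambiguous


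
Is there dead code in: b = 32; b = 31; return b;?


first assignment to b is overwritten before any read
Dead: 'b = 32'


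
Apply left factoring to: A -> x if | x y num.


Common prefix: 'x'
Factored: A -> x A', A' -> if | y num


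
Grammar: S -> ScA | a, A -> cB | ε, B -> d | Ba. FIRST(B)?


Per alternative of B: FIRST(d) = {d}; FIRST(Ba) = {d}
FIRST(B) = {d}


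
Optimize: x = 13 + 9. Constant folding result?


13 + 9 = 22 at compile time
Optimized: x = 22


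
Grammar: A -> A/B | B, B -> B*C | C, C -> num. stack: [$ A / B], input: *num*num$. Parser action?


'*' can extend B; shift to build B -> B*C
Action: shift


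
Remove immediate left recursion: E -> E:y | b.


Left-recursive alternatives: E:y; non-recursive: b
Introduce E': E -> bE', E' -> :yE' | ε


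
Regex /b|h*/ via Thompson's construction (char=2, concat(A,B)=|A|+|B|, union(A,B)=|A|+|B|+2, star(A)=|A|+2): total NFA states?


Syntax tree has 2 char leaf(s), 1 union(s), 1 star(s)
chars contribute 2×2 = 4; each union adds +2; each star adds +2
Total: 4 + 2 + 2 = 8 states


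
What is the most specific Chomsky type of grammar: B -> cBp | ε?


Single nonterminal LHS, but c^n p^n is not regular
Classification: Type 2 (Context-Free)


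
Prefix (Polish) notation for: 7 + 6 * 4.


'*' binds tighter: tree is (+ 7 (* 6 4))
Prefix: + 7 * 6 4


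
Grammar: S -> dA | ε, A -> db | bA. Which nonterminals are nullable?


A nonterminal is nullable iff some alternative derives ε (directly, or every symbol in it is nullable)
Nullable: {S}


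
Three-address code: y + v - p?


Break into single-operator statements:
t1 = y + v
t2 = t1 - p


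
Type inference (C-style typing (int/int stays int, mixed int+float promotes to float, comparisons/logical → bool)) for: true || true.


Operand types: bool || bool
Rule: logical operators take bool operands and yield bool
Result type: bool


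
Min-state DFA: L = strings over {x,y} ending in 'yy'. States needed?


Track the longest suffix of input matching a prefix of 'yy': 3 classes (prefixes of length 0..2)
Minimal DFA: 3 states


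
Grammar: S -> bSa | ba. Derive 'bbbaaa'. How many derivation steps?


Derivation: S => bSa => bbSaa => bbbaaa
Steps: 3


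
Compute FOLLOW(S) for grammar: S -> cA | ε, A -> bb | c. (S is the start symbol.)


$ ∈ FOLLOW(S). For each A -> αBβ: add FIRST(β)\{ε} to FOLLOW(B); if β nullable, add FOLLOW(A).
FOLLOW(S) = {$}


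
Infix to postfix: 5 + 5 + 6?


Left to right (same or higher precedence on left)
Postfix: 5 5 + 6 +


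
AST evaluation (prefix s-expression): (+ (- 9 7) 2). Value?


Evaluate inner: (- 9 7) = 2
Evaluate root: (+ 2 2) = 4
Result: 4


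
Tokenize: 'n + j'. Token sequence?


Scan left to right, longest-match per lexeme
Tokens: ID(n), OP(+), ID(j)


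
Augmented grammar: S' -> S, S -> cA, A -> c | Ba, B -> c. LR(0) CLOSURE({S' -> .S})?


Start: S' -> .S
For each item with dot before a nonterminal B, add B -> .γ for every B-production
Closure: [S' -> .S, S -> .cA]


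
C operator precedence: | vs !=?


'!=' is equality (level 6); '|' is bitwise OR (level 3)
Higher level binds tighter
'!=' has higher precedence than '|'


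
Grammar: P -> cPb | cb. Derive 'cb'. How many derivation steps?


Derivation: P => cb
Steps: 1


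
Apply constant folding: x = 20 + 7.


20 + 7 = 27 at compile time
Optimized: x = 27


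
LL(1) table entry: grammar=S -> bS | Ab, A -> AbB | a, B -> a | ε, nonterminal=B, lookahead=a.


For [B, a]: 'a' ∈ FIRST(a)
Entry: B -> a


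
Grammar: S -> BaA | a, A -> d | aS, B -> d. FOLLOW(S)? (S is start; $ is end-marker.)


$ ∈ FOLLOW(S). For each A -> αBβ: add FIRST(β)\{ε} to FOLLOW(B); if β nullable, add FOLLOW(A).
FOLLOW(S) = {$}


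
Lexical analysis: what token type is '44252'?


Pattern: digits only
Type: INTEGER_LITERAL


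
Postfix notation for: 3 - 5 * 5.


* has higher precedence, evaluate 5*5 first
Postfix: 3 5 5 * -


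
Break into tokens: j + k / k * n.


Scan left to right, longest-match per lexeme
Tokens: ID(j), OP(+), ID(k), OP(/), ID(k), OP(*), ID(n)


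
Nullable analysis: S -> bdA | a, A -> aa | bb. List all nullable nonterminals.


A nonterminal is nullable iff some alternative derives ε (directly, or every symbol in it is nullable)
Nullable: {}


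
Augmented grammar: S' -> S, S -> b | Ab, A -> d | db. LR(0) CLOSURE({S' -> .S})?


Start: S' -> .S
For each item with dot before a nonterminal B, add B -> .γ for every B-production
Closure: [S' -> .S, S -> .b, S -> .Ab, A -> .d, A -> .db]


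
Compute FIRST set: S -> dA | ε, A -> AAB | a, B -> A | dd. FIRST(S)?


Per alternative of S: FIRST(dA) = {d}; FIRST(ε) = {ε}
FIRST(S) = {d, ε}


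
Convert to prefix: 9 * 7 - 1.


left-to-right (same/higher precedence on left): tree is (- (* 9 7) 1)
Prefix: - * 9 7 1


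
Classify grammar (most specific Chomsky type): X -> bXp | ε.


Single nonterminal LHS, but b^n p^n is not regular
Classification: Type 2 (Context-Free)


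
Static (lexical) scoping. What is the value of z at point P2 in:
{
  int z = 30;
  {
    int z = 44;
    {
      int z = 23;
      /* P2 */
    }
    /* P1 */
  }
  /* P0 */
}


z declared in the same block as P2
z = 23


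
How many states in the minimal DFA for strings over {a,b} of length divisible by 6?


Track length mod 6: states 0..5, accept at 0
Minimal DFA: 6 states


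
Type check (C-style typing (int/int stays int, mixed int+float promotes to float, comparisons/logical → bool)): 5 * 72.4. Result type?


Operand types: int * float
Rule: mixed int/float promotes to float; int/int stays int
Result type: float


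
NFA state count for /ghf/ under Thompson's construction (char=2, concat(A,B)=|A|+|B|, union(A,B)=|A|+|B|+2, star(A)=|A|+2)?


Syntax tree has 3 char leaf(s), 0 union(s), 0 star(s)
chars contribute 3×2 = 6; each union adds +2; each star adds +2
Total: 6 + 0 + 0 = 6 states


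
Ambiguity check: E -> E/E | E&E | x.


'x/x&x' has two parse trees (no precedence encoded between / and &)
Ambiguous


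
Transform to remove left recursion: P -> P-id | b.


Left-recursive alternatives: P-id; non-recursive: b
Introduce P': P -> bP', P' -> -idP' | ε


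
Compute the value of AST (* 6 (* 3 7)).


Evaluate inner: (* 3 7) = 21
Evaluate root: (* 6 21) = 126
Result: 126


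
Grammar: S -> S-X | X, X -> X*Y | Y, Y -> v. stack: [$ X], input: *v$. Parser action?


shift '*' to continue X -> X*Y
Action: shift


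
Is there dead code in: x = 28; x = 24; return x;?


first assignment to x is overwritten before any read
Dead: 'x = 28'


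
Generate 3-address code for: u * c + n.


Break into single-operator statements:
t1 = u * c
t2 = t1 + n


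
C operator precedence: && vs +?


'+' is additive (level 9); '&&' is logical AND (level 2)
Higher level binds tighter
'+' has higher precedence than '&&'


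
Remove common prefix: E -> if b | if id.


Common prefix: 'if'
Factored: E -> if E', E' -> b | id


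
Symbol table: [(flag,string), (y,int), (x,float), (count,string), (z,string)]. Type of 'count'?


Lookup 'count' → type string


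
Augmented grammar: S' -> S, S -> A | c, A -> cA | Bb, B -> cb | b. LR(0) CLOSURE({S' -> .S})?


Start: S' -> .S
For each item with dot before a nonterminal B, add B -> .γ for every B-production
Closure: [S' -> .S, S -> .A, S -> .c, A -> .cA, A -> .Bb, B -> .cb, B -> .b]


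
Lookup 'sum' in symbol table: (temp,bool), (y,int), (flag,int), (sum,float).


Lookup 'sum' → type float


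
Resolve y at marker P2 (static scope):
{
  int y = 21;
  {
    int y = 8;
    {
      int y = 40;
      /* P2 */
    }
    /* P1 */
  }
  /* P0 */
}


y declared in the same block as P2
y = 40


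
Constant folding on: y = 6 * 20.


6 * 20 = 120 at compile time
Optimized: y = 120


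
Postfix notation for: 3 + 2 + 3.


Left to right (same or higher precedence on left)
Postfix: 3 2 + 3 +


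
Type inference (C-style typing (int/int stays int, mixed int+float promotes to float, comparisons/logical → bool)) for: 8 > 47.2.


Operand types: int > float
Rule: comparison yields bool
Result type: bool


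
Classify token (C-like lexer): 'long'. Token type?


Pattern: reserved word
Type: KEYWORD


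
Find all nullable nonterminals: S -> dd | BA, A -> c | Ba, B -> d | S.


A nonterminal is nullable iff some alternative derives ε (directly, or every symbol in it is nullable)
Nullable: {}


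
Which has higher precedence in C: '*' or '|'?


'*' is multiplicative (level 10); '|' is bitwise OR (level 3)
Higher level binds tighter
'*' has higher precedence than '|'


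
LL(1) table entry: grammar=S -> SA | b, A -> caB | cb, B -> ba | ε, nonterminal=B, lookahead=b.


For [B, b]: 'b' ∈ FIRST(ba)
Entry: B -> ba


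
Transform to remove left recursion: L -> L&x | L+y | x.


Left-recursive alternatives: L&x, L+y; non-recursive: x
Introduce L': L -> xL', L' -> &xL' | +yL' | ε


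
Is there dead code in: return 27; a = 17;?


statement follows a return and is unreachable
Dead: 'a = 17'


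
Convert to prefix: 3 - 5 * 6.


'*' binds tighter: tree is (- 3 (* 5 6))
Prefix: - 3 * 5 6


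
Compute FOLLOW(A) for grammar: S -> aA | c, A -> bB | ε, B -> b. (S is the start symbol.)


$ ∈ FOLLOW(S). For each A -> αBβ: add FIRST(β)\{ε} to FOLLOW(B); if β nullable, add FOLLOW(A).
FOLLOW(A) = {$}


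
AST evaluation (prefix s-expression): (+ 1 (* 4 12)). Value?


Evaluate inner: (* 4 12) = 48
Evaluate root: (+ 1 48) = 49
Result: 49


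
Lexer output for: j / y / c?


Scan left to right, longest-match per lexeme
Tokens: ID(j), OP(/), ID(y), OP(/), ID(c)


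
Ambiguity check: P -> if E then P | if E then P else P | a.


dangling else: 'if E then if E then a else a' parses two ways
Ambiguous


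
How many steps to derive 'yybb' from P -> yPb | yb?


Derivation: P => yPb => yybb
Steps: 2


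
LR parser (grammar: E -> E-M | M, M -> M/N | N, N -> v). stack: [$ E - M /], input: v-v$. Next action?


no handle; shift 'v'
Action: shift


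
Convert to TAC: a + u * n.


Break into single-operator statements:
t1 = u * n
t2 = a + t1


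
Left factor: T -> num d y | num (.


Common prefix: 'num'
Factored: T -> num T', T' -> d y | (


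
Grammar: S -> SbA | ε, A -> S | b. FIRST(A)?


Per alternative of A: FIRST(S) = {b, ε}; FIRST(b) = {b}
FIRST(A) = {b, ε}


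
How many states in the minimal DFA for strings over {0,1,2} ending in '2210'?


Track the longest suffix of input matching a prefix of '2210': 5 classes (prefixes of length 0..4)
Minimal DFA: 5 states


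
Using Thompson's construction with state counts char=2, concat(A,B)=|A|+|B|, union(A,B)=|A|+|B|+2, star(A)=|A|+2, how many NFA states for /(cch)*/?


Syntax tree has 3 char leaf(s), 0 union(s), 1 star(s)
chars contribute 3×2 = 6; each union adds +2; each star adds +2
Total: 6 + 0 + 2 = 8 states


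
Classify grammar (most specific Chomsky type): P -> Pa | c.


Left-linear: every RHS is a terminal or one nonterminal followed by a terminal
Classification: Type 3 (Regular)


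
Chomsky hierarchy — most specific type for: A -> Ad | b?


Left-linear: every RHS is a terminal or one nonterminal followed by a terminal
Classification: Type 3 (Regular)


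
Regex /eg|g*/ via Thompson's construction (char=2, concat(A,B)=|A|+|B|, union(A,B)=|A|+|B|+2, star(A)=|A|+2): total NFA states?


Syntax tree has 3 char leaf(s), 1 union(s), 1 star(s)
chars contribute 3×2 = 6; each union adds +2; each star adds +2
Total: 6 + 2 + 2 = 10 states


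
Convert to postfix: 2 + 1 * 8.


* has higher precedence, evaluate 1*8 first
Postfix: 2 1 8 * +


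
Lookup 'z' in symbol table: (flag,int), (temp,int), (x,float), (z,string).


Lookup 'z' → type string


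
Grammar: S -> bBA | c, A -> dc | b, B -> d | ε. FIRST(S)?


Per alternative of S: FIRST(bBA) = {b}; FIRST(c) = {c}
FIRST(S) = {b, c}


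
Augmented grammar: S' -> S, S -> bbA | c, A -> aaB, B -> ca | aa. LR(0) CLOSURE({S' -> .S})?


Start: S' -> .S
For each item with dot before a nonterminal B, add B -> .γ for every B-production
Closure: [S' -> .S, S -> .bbA, S -> .c]


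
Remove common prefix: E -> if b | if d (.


Common prefix: 'if'
Factored: E -> if E', E' -> b | d (


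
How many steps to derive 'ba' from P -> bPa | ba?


Derivation: P => ba
Steps: 1


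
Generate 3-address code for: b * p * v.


Break into single-operator statements:
t1 = b * p
t2 = t1 * v


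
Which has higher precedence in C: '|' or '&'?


'&' is bitwise AND (level 5); '|' is bitwise OR (level 3)
Higher level binds tighter
'&' has higher precedence than '|'


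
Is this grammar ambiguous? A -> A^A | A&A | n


'n^n&n' has two parse trees (no precedence encoded between ^ and &)
Ambiguous


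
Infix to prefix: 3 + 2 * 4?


'*' binds tighter: tree is (+ 3 (* 2 4))
Prefix: + 3 * 2 4


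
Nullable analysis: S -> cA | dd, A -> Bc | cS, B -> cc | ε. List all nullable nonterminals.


A nonterminal is nullable iff some alternative derives ε (directly, or every symbol in it is nullable)
Nullable: {B}


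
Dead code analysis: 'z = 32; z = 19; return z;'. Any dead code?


first assignment to z is overwritten before any read
Dead: 'z = 32'


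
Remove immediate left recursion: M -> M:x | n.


Left-recursive alternatives: M:x; non-recursive: n
Introduce M': M -> nM', M' -> :xM' | ε


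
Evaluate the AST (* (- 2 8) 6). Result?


Evaluate inner: (- 2 8) = -6
Evaluate root: (* -6 6) = -36
Result: -36


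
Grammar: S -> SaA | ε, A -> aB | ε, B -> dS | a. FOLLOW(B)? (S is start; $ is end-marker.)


$ ∈ FOLLOW(S). For each A -> αBβ: add FIRST(β)\{ε} to FOLLOW(B); if β nullable, add FOLLOW(A).
FOLLOW(B) = {$, a}


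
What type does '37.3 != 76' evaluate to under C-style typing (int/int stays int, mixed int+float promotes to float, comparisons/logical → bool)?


Operand types: float != int
Rule: comparison yields bool
Result type: bool


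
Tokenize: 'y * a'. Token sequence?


Scan left to right, longest-match per lexeme
Tokens: ID(y), OP(*), ID(a)


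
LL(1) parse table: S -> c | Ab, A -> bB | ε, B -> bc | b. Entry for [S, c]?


For [S, c]: 'c' ∈ FIRST(c)
Entry: S -> c


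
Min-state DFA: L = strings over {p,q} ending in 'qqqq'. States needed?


Track the longest suffix of input matching a prefix of 'qqqq': 5 classes (prefixes of length 0..4)
Minimal DFA: 5 states


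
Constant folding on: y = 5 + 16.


5 + 16 = 21 at compile time
Optimized: y = 21


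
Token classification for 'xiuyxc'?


Pattern: letter/underscore followed by alphanumerics, not a keyword
Type: IDENTIFIER


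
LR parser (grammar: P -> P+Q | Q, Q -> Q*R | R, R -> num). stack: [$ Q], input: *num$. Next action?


shift '*' to continue Q -> Q*R
Action: shift


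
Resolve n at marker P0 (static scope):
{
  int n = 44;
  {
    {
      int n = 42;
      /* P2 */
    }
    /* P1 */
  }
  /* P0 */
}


n declared in the same block as P0
n = 44


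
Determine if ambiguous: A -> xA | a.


right-linear, alternatives start with distinct terminals 'x' vs 'a': unique leftmost derivation
Unambiguous


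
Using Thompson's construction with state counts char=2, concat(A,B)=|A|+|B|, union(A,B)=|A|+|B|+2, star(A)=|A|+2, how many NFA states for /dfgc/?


Syntax tree has 4 char leaf(s), 0 union(s), 0 star(s)
chars contribute 4×2 = 8; each union adds +2; each star adds +2
Total: 8 + 0 + 0 = 8 states


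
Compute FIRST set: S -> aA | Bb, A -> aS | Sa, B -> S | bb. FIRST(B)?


Per alternative of B: FIRST(S) = {a, b}; FIRST(bb) = {b}
FIRST(B) = {a, b}


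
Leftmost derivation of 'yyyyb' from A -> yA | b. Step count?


Derivation: A => yA => yyA => yyyA => yyyyA => yyyyb
Steps: 5


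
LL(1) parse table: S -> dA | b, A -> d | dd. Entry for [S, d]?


For [S, d]: 'd' ∈ FIRST(dA)
Entry: S -> dA


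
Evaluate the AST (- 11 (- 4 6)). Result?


Evaluate inner: (- 4 6) = -2
Evaluate root: (- 11 -2) = 13
Result: 13


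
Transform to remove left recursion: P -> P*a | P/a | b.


Left-recursive alternatives: P*a, P/a; non-recursive: b
Introduce P': P -> bP', P' -> *aP' | /aP' | ε


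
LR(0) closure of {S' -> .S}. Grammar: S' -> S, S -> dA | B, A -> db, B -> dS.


Start: S' -> .S
For each item with dot before a nonterminal B, add B -> .γ for every B-production
Closure: [S' -> .S, S -> .dA, S -> .B, B -> .dS]


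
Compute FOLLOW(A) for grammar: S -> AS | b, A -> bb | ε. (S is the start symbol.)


$ ∈ FOLLOW(S). For each A -> αBβ: add FIRST(β)\{ε} to FOLLOW(B); if β nullable, add FOLLOW(A).
FOLLOW(A) = {b}


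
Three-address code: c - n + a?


Break into single-operator statements:
t1 = c - n
t2 = t1 + a


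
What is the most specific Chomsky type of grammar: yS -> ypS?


LHS has context (more than one symbol) and |LHS| ≤ |RHS|
Classification: Type 1 (Context-Sensitive)


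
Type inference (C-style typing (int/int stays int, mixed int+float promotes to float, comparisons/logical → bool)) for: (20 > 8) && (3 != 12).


Operand types: bool && bool
Rule: logical operators take bool operands and yield bool
Result type: bool


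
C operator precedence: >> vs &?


'>>' is shift (level 8); '&' is bitwise AND (level 5)
Higher level binds tighter
'>>' has higher precedence than '&'


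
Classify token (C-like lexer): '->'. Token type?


Pattern: operator symbol
Type: OPERATOR


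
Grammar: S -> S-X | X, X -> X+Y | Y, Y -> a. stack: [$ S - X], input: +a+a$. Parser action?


'+' can extend X; shift to build X -> X+Y
Action: shift


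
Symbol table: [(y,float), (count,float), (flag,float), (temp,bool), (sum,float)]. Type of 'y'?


Lookup 'y' → type float


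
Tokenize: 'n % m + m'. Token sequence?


Scan left to right, longest-match per lexeme
Tokens: ID(n), OP(%), ID(m), OP(+), ID(m)


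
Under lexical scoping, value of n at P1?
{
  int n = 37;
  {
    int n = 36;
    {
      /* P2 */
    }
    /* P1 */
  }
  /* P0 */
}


n declared in the same block as P1
n = 36


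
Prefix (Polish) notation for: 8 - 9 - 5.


left-to-right (same/higher precedence on left): tree is (- (- 8 9) 5)
Prefix: - - 8 9 5


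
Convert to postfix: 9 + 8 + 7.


Left to right (same or higher precedence on left)
Postfix: 9 8 + 7 +


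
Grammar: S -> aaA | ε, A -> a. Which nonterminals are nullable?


A nonterminal is nullable iff some alternative derives ε (directly, or every symbol in it is nullable)
Nullable: {S}


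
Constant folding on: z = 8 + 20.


8 + 20 = 28 at compile time
Optimized: z = 28


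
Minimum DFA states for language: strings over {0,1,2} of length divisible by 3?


Track length mod 3: states 0..2, accept at 0
Minimal DFA: 3 states


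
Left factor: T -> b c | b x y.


Common prefix: 'b'
Factored: T -> b T', T' -> c | x y


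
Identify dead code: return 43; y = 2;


statement follows a return and is unreachable
Dead: 'y = 2'


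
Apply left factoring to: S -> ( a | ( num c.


Common prefix: '('
Factored: S -> ( S', S' -> a | num c


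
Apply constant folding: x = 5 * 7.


5 * 7 = 35 at compile time
Optimized: x = 35


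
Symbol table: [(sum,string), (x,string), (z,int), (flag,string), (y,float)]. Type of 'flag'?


Lookup 'flag' → type string


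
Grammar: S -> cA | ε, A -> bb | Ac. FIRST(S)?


Per alternative of S: FIRST(cA) = {c}; FIRST(ε) = {ε}
FIRST(S) = {c, ε}


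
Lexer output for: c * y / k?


Scan left to right, longest-match per lexeme
Tokens: ID(c), OP(*), ID(y), OP(/), ID(k)


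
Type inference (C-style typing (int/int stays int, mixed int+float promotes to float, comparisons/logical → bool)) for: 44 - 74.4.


Operand types: int - float
Rule: mixed int/float promotes to float; int/int stays int
Result type: float


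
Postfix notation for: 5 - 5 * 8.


* has higher precedence, evaluate 5*8 first
Postfix: 5 5 8 * -


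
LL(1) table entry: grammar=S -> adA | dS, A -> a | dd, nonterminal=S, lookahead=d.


For [S, d]: 'd' ∈ FIRST(dS)
Entry: S -> dS


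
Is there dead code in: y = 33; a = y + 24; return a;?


y is read by a's definition; a is returned
No dead code


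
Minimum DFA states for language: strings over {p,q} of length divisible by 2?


Track length mod 2: states 0..1, accept at 0
Minimal DFA: 2 states


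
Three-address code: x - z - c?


Break into single-operator statements:
t1 = x - z
t2 = t1 - c


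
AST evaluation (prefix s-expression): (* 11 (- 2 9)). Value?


Evaluate inner: (- 2 9) = -7
Evaluate root: (* 11 -7) = -77
Result: -77


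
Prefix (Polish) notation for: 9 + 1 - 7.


left-to-right (same/higher precedence on left): tree is (- (+ 9 1) 7)
Prefix: - + 9 1 7


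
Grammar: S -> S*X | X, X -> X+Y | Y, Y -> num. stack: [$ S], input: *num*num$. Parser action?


shift '*' to continue S -> S*X
Action: shift


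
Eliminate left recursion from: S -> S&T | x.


Left-recursive alternatives: S&T; non-recursive: x
Introduce S': S -> xS', S' -> &TS' | ε


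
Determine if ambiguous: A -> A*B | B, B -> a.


precedence layered via separate nonterminal B: deterministic
Unambiguous


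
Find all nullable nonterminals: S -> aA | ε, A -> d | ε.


A nonterminal is nullable iff some alternative derives ε (directly, or every symbol in it is nullable)
Nullable: {A, S}


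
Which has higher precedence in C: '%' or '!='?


'%' is multiplicative (level 10); '!=' is equality (level 6)
Higher level binds tighter
'%' has higher precedence than '!='


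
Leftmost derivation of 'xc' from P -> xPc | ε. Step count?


Derivation: P => xPc => xc
Steps: 2


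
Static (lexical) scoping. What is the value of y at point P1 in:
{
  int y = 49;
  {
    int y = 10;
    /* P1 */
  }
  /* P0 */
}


y declared in the same block as P1
y = 10


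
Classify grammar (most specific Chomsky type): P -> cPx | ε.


Single nonterminal LHS, but c^n x^n is not regular
Classification: Type 2 (Context-Free)


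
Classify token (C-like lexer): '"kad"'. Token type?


Pattern: double-quoted sequence
Type: STRING_LITERAL


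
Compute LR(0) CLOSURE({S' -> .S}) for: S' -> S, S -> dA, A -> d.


Start: S' -> .S
For each item with dot before a nonterminal B, add B -> .γ for every B-production
Closure: [S' -> .S, S -> .dA]


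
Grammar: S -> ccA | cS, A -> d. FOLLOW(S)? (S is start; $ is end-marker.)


$ ∈ FOLLOW(S). For each A -> αBβ: add FIRST(β)\{ε} to FOLLOW(B); if β nullable, add FOLLOW(A).
FOLLOW(S) = {$}


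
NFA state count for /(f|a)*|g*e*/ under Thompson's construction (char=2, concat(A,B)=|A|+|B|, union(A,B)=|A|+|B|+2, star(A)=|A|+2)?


Syntax tree has 4 char leaf(s), 2 union(s), 3 star(s)
chars contribute 4×2 = 8; each union adds +2; each star adds +2
Total: 8 + 4 + 6 = 18 states


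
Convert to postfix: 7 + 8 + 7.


Left to right (same or higher precedence on left)
Postfix: 7 8 + 7 +


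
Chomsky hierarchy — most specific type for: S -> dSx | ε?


Single nonterminal LHS, but d^n x^n is not regular
Classification: Type 2 (Context-Free)


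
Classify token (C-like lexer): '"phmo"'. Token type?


Pattern: double-quoted sequence
Type: STRING_LITERAL


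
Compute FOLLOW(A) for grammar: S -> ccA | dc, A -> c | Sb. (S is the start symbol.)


$ ∈ FOLLOW(S). For each A -> αBβ: add FIRST(β)\{ε} to FOLLOW(B); if β nullable, add FOLLOW(A).
FOLLOW(A) = {$, b}


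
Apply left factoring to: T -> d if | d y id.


Common prefix: 'd'
Factored: T -> d T', T' -> if | y id


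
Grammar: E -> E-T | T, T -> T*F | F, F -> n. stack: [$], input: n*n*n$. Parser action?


no handle on stack; shift 'n'
Action: shift


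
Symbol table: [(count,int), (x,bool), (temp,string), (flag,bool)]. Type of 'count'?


Lookup 'count' → type int


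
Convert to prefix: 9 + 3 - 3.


left-to-right (same/higher precedence on left): tree is (- (+ 9 3) 3)
Prefix: - + 9 3 3


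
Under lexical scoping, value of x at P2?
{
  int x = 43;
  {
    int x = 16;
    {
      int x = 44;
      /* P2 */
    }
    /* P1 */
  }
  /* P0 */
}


x declared in the same block as P2
x = 44


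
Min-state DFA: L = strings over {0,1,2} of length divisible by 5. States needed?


Track length mod 5: states 0..4, accept at 0
Minimal DFA: 5 states


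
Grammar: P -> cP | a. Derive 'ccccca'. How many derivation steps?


Derivation: P => cP => ccP => cccP => ccccP => cccccP => ccccca
Steps: 6


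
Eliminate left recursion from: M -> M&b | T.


Left-recursive alternatives: M&b; non-recursive: T
Introduce M': M -> TM', M' -> &bM' | ε


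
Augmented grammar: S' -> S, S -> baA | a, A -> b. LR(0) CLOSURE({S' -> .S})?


Start: S' -> .S
For each item with dot before a nonterminal B, add B -> .γ for every B-production
Closure: [S' -> .S, S -> .baA, S -> .a]


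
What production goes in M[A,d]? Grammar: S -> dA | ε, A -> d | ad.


For [A, d]: 'd' ∈ FIRST(d)
Entry: A -> d


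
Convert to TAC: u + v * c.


Break into single-operator statements:
t1 = v * c
t2 = u + t1


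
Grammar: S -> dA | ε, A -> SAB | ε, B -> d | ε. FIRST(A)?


Per alternative of A: FIRST(SAB) = {d, ε}; FIRST(ε) = {ε}
FIRST(A) = {d, ε}


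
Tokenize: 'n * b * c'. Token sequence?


Scan left to right, longest-match per lexeme
Tokens: ID(n), OP(*), ID(b), OP(*), ID(c)


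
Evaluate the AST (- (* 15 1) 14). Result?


Evaluate inner: (* 15 1) = 15
Evaluate root: (- 15 14) = 1
Result: 1


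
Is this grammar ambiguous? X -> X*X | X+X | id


'id*id+id' has two parse trees (no precedence encoded between * and +)
Ambiguous


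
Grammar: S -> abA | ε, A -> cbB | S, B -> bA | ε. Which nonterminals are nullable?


A nonterminal is nullable iff some alternative derives ε (directly, or every symbol in it is nullable)
Nullable: {A, B, S}


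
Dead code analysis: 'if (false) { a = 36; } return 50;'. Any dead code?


condition is constant false, so the whole block is unreachable
Dead: 'if (false) { a = 36; }'


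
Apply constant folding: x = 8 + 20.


8 + 20 = 28 at compile time
Optimized: x = 28


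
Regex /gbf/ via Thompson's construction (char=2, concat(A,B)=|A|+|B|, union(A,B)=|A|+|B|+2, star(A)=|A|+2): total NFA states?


Syntax tree has 3 char leaf(s), 0 union(s), 0 star(s)
chars contribute 3×2 = 6; each union adds +2; each star adds +2
Total: 6 + 0 + 0 = 6 states


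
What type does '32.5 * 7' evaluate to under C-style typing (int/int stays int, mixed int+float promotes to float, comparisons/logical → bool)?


Operand types: float * int
Rule: mixed int/float promotes to float; int/int stays int
Result type: float


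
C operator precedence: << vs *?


'*' is multiplicative (level 10); '<<' is shift (level 8)
Higher level binds tighter
'*' has higher precedence than '<<'


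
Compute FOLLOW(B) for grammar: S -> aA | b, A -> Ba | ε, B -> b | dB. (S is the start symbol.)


$ ∈ FOLLOW(S). For each A -> αBβ: add FIRST(β)\{ε} to FOLLOW(B); if β nullable, add FOLLOW(A).
FOLLOW(B) = {a}


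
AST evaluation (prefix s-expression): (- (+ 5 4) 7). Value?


Evaluate inner: (+ 5 4) = 9
Evaluate root: (- 9 7) = 2
Result: 2


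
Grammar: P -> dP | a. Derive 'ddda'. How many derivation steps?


Derivation: P => dP => ddP => dddP => ddda
Steps: 4


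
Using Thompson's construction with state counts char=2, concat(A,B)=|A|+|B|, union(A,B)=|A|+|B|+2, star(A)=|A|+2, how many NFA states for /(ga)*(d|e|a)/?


Syntax tree has 5 char leaf(s), 2 union(s), 1 star(s)
chars contribute 5×2 = 10; each union adds +2; each star adds +2
Total: 10 + 4 + 2 = 16 states


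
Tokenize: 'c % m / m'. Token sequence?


Scan left to right, longest-match per lexeme
Tokens: ID(c), OP(%), ID(m), OP(/), ID(m)


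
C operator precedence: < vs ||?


'<' is relational (level 7); '||' is logical OR (level 1)
Higher level binds tighter
'<' has higher precedence than '||'


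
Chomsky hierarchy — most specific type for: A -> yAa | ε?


Single nonterminal LHS, but y^n a^n is not regular
Classification: Type 2 (Context-Free)


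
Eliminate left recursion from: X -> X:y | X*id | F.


Left-recursive alternatives: X:y, X*id; non-recursive: F
Introduce X': X -> FX', X' -> :yX' | *idX' | ε


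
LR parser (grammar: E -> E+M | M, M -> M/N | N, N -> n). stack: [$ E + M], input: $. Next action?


handle 'E+M' on top; lookahead ∈ FOLLOW(E) = {+, $}
Action: reduce (E -> E+M)


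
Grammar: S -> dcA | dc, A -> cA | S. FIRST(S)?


Per alternative of S: FIRST(dcA) = {d}; FIRST(dc) = {d}
FIRST(S) = {d}


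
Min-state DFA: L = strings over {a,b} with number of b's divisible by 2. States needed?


Track (count of b) mod 2: states 0..1, accept at 0
Minimal DFA: 2 states


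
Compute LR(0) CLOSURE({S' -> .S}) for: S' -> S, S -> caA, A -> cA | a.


Start: S' -> .S
For each item with dot before a nonterminal B, add B -> .γ for every B-production
Closure: [S' -> .S, S -> .caA]


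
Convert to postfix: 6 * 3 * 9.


Left to right (same or higher precedence on left)
Postfix: 6 3 * 9 *


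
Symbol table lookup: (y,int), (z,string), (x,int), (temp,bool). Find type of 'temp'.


Lookup 'temp' → type bool


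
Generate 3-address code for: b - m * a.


Break into single-operator statements:
t1 = m * a
t2 = b - t1


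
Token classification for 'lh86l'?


Pattern: letter/underscore followed by alphanumerics, not a keyword
Type: IDENTIFIER


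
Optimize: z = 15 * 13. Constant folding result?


15 * 13 = 195 at compile time
Optimized: z = 195


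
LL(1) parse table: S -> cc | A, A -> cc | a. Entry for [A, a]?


For [A, a]: 'a' ∈ FIRST(a)
Entry: A -> a


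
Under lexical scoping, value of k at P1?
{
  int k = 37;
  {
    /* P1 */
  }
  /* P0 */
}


P1's block does not declare k; resolves to the enclosing declaration at depth 0
k = 37


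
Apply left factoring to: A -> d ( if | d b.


Common prefix: 'd'
Factored: A -> d A', A' -> ( if | b


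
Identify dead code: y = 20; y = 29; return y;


first assignment to y is overwritten before any read
Dead: 'y = 20'


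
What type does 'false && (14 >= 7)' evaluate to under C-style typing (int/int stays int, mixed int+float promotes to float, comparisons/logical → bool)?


Operand types: bool && bool
Rule: logical operators take bool operands and yield bool
Result type: bool


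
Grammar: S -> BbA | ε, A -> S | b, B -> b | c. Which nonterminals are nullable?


A nonterminal is nullable iff some alternative derives ε (directly, or every symbol in it is nullable)
Nullable: {A, S}


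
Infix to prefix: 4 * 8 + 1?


left-to-right (same/higher precedence on left): tree is (+ (* 4 8) 1)
Prefix: + * 4 8 1


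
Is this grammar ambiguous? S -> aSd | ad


balanced a^n…d^n: each string has a unique parse
Unambiguous


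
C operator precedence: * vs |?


'*' is multiplicative (level 10); '|' is bitwise OR (level 3)
Higher level binds tighter
'*' has higher precedence than '|'


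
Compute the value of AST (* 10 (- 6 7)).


Evaluate inner: (- 6 7) = -1
Evaluate root: (* 10 -1) = -10
Result: -10


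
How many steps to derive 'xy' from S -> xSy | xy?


Derivation: S => xy
Steps: 1


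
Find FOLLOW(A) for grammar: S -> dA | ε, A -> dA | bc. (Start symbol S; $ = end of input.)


$ ∈ FOLLOW(S). For each A -> αBβ: add FIRST(β)\{ε} to FOLLOW(B); if β nullable, add FOLLOW(A).
FOLLOW(A) = {$}


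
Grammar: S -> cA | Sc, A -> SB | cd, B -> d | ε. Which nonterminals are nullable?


A nonterminal is nullable iff some alternative derives ε (directly, or every symbol in it is nullable)
Nullable: {B}


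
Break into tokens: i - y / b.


Scan left to right, longest-match per lexeme
Tokens: ID(i), OP(-), ID(y), OP(/), ID(b)


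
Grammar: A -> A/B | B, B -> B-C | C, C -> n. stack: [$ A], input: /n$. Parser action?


shift '/' to continue A -> A/B
Action: shift


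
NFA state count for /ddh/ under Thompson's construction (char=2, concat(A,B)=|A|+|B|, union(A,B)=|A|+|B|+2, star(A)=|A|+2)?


Syntax tree has 3 char leaf(s), 0 union(s), 0 star(s)
chars contribute 3×2 = 6; each union adds +2; each star adds +2
Total: 6 + 0 + 0 = 6 states


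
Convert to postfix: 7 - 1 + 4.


Left to right (same or higher precedence on left)
Postfix: 7 1 - 4 +


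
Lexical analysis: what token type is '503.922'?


Pattern: digits with a decimal point
Type: FLOAT_LITERAL


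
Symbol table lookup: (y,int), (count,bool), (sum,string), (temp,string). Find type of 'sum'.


Lookup 'sum' → type string


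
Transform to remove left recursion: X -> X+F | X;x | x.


Left-recursive alternatives: X+F, X;x; non-recursive: x
Introduce X': X -> xX', X' -> +FX' | ;xX' | ε


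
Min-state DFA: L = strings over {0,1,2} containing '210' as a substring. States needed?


KMP-style automaton: 3 progress states + 1 absorbing accept = 4
Minimal DFA: 4 states


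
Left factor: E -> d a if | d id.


Common prefix: 'd'
Factored: E -> d E', E' -> a if | id


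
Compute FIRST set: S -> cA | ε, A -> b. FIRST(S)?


Per alternative of S: FIRST(cA) = {c}; FIRST(ε) = {ε}
FIRST(S) = {c, ε}


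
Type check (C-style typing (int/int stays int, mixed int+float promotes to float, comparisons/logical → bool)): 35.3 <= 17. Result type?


Operand types: float <= int
Rule: comparison yields bool
Result type: bool


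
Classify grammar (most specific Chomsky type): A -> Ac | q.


Left-linear: every RHS is a terminal or one nonterminal followed by a terminal
Classification: Type 3 (Regular)


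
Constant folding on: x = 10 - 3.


10 - 3 = 7 at compile time
Optimized: x = 7


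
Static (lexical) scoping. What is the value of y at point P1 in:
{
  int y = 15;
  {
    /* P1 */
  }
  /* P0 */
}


P1's block does not declare y; resolves to the enclosing declaration at depth 0
y = 15


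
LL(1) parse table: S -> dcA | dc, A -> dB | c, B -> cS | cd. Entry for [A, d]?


For [A, d]: 'd' ∈ FIRST(dB)
Entry: A -> dB


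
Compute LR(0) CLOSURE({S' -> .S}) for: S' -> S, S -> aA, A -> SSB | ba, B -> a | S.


Start: S' -> .S
For each item with dot before a nonterminal B, add B -> .γ for every B-production
Closure: [S' -> .S, S -> .aA]


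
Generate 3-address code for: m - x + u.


Break into single-operator statements:
t1 = m - x
t2 = t1 + u


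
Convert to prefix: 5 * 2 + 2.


left-to-right (same/higher precedence on left): tree is (+ (* 5 2) 2)
Prefix: + * 5 2 2


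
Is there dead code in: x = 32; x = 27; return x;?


first assignment to x is overwritten before any read
Dead: 'x = 32'


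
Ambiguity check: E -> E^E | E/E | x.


'x^x/x' has two parse trees (no precedence encoded between ^ and /)
Ambiguous


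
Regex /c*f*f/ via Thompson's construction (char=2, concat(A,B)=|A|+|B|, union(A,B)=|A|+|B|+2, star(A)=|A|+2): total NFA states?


Syntax tree has 3 char leaf(s), 0 union(s), 2 star(s)
chars contribute 3×2 = 6; each union adds +2; each star adds +2
Total: 6 + 0 + 4 = 10 states


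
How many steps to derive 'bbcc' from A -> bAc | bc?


Derivation: A => bAc => bbcc
Steps: 2


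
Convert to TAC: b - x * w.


Break into single-operator statements:
t1 = x * w
t2 = b - t1
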